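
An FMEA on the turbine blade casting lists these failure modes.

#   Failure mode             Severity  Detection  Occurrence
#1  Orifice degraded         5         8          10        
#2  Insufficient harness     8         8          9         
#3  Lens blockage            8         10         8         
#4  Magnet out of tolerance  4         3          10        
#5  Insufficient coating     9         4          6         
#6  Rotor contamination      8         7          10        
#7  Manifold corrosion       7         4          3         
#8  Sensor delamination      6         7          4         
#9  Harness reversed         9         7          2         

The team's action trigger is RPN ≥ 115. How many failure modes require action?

RPN = Severity × Occurrence × Detection:
  #1: 5 × 10 × 8 = 400
  #2: 8 × 9 × 8 = 576
  #3: 8 × 8 × 10 = 640
  #4: 4 × 10 × 3 = 120
  #5: 9 × 6 × 4 = 216
  #6: 8 × 10 × 7 = 560
  #7: 7 × 3 × 4 = 84
  #8: 6 × 4 × 7 = 168
  #9: 9 × 2 × 7 = 126
Modes with RPN ≥ 115: #1 (400), #2 (576), #3 (640), #4 (120), #5 (216), #6 (560), #8 (168), #9 (126) → 8.

8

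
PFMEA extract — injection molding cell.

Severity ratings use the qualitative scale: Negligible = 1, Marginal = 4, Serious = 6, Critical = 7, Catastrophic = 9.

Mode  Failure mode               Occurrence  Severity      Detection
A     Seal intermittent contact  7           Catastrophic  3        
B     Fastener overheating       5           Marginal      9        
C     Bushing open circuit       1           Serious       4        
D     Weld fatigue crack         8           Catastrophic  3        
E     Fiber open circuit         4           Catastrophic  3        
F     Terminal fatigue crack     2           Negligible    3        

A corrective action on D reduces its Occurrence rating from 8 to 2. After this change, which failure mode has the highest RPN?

A

RPN = Severity × Occurrence × Detection:
  A: 9 × 7 × 3 = 189
  B: 4 × 5 × 9 = 180
  C: 6 × 1 × 4 = 24
  D: 9 × 8 × 3 = 216
  E: 9 × 4 × 3 = 108
  F: 1 × 2 × 3 = 6
After action: D → 9 × 2 × 3 = 54.
Revised RPNs: A=189, B=180, E=108, D=54, C=24, F=6.
Highest is now A (189).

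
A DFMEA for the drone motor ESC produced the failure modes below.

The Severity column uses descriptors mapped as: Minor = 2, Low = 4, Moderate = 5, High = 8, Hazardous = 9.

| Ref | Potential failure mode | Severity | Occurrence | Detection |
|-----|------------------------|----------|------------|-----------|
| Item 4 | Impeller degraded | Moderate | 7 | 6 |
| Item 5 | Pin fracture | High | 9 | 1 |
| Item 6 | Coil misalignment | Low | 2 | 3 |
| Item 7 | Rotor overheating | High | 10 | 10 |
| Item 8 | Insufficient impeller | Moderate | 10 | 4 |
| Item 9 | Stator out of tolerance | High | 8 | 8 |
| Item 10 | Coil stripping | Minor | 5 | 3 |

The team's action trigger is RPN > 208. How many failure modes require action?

RPN = Severity × Occurrence × Detection:
  Item 4: 5 × 7 × 6 = 210
  Item 5: 8 × 9 × 1 = 72
  Item 6: 4 × 2 × 3 = 24
  Item 7: 8 × 10 × 10 = 800
  Item 8: 5 × 10 × 4 = 200
  Item 9: 8 × 8 × 8 = 512
  Item 10: 2 × 5 × 3 = 30
Modes with RPN > 208: Item 4 (210), Item 7 (800), Item 9 (512) → 3.

3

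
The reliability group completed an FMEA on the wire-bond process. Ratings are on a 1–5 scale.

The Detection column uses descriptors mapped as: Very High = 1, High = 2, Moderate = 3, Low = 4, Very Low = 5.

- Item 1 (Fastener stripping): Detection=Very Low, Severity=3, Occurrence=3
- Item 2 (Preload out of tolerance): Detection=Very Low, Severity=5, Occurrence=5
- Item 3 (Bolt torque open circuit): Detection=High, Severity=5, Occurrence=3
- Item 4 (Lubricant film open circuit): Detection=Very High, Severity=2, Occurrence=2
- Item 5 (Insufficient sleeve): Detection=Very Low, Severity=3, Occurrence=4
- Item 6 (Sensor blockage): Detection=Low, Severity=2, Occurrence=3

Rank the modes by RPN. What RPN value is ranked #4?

30

RPN = Severity × Occurrence × Detection:
  Item 1: 3 × 3 × 5 = 45
  Item 2: 5 × 5 × 5 = 125
  Item 3: 5 × 3 × 2 = 30
  Item 4: 2 × 2 × 1 = 4
  Item 5: 3 × 4 × 5 = 60
  Item 6: 2 × 3 × 4 = 24
Sorted descending: 125, 60, 45, 30, 24, 4.
The fourth-highest RPN is 30 (Item 3).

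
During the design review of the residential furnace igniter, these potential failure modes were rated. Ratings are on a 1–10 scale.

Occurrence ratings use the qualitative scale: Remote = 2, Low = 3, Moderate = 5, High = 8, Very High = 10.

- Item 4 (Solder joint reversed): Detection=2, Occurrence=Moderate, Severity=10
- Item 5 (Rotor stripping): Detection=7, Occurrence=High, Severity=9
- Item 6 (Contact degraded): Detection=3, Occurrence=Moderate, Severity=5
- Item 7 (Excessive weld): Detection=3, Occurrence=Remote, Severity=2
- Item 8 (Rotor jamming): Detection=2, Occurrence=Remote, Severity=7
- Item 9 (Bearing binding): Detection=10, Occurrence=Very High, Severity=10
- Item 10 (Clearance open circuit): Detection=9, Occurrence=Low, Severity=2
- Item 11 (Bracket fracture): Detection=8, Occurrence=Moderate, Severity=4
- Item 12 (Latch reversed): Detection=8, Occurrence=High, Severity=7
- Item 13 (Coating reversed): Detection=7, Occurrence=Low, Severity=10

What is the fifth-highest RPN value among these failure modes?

RPN = Severity × Occurrence × Detection:
  Item 4: 10 × 5 × 2 = 100
  Item 5: 9 × 8 × 7 = 504
  Item 6: 5 × 5 × 3 = 75
  Item 7: 2 × 2 × 3 = 12
  Item 8: 7 × 2 × 2 = 28
  Item 9: 10 × 10 × 10 = 1000
  Item 10: 2 × 3 × 9 = 54
  Item 11: 4 × 5 × 8 = 160
  Item 12: 7 × 8 × 8 = 448
  Item 13: 10 × 3 × 7 = 210
Sorted descending: 1000, 504, 448, 210, 160, 100, 75, 54, 28, 12.
The fifth-highest RPN is 160 (Item 11).

160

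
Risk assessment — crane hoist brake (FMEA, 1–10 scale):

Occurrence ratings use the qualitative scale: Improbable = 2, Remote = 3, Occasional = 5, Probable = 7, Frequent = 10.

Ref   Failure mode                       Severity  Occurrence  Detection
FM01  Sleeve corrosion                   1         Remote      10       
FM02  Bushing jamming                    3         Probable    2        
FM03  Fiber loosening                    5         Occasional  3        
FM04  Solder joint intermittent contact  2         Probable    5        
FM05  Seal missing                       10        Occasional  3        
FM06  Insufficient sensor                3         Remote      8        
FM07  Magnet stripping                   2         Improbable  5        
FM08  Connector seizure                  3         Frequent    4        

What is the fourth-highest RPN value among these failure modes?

72

RPN = Severity × Occurrence × Detection:
  FM01: 1 × 3 × 10 = 30
  FM02: 3 × 7 × 2 = 42
  FM03: 5 × 5 × 3 = 75
  FM04: 2 × 7 × 5 = 70
  FM05: 10 × 5 × 3 = 150
  FM06: 3 × 3 × 8 = 72
  FM07: 2 × 2 × 5 = 20
  FM08: 3 × 10 × 4 = 120
Sorted descending: 150, 120, 75, 72, 70, 42, 30, 20.
The fourth-highest RPN is 72 (FM06).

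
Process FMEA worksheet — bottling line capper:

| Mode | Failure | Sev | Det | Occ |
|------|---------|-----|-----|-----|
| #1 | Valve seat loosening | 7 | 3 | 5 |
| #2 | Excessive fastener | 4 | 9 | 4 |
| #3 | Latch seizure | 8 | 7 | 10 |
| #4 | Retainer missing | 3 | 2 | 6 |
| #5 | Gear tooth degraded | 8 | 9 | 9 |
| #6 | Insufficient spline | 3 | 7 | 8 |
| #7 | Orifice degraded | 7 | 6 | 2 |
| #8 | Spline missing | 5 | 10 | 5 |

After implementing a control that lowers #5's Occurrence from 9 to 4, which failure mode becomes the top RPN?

RPN = Severity × Occurrence × Detection:
  #1: 7 × 5 × 3 = 105
  #2: 4 × 4 × 9 = 144
  #3: 8 × 10 × 7 = 560
  #4: 3 × 6 × 2 = 36
  #5: 8 × 9 × 9 = 648
  #6: 3 × 8 × 7 = 168
  #7: 7 × 2 × 6 = 84
  #8: 5 × 5 × 10 = 250
After action: #5 → 8 × 4 × 9 = 288.
Revised RPNs: #3=560, #5=288, #8=250, #6=168, #2=144, #1=105, #7=84, #4=36.
Highest is now #3 (560).

#3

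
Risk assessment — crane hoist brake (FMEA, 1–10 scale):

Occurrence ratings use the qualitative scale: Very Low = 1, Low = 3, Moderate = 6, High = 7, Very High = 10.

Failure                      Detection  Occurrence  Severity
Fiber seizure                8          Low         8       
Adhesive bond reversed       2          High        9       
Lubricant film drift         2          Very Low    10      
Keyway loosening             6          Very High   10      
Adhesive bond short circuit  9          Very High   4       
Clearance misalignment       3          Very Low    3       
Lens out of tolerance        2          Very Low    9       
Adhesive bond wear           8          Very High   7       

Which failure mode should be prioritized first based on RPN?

RPN = Severity × Occurrence × Detection:
  Fiber seizure: 8 × 3 × 8 = 192
  Adhesive bond reversed: 9 × 7 × 2 = 126
  Lubricant film drift: 10 × 1 × 2 = 20
  Keyway loosening: 10 × 10 × 6 = 600
  Adhesive bond short circuit: 4 × 10 × 9 = 360
  Clearance misalignment: 3 × 1 × 3 = 9
  Lens out of tolerance: 9 × 1 × 2 = 18
  Adhesive bond wear: 7 × 10 × 8 = 560
Highest RPN is 600 → Keyway loosening.

Keyway loosening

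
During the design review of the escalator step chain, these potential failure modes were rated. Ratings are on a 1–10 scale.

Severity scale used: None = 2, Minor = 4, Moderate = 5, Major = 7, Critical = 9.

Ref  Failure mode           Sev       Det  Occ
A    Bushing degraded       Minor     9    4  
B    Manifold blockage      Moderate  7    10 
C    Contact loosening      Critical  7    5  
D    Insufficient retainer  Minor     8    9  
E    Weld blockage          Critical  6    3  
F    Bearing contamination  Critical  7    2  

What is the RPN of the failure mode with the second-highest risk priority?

315

RPN = Severity × Occurrence × Detection:
  A: 4 × 4 × 9 = 144
  B: 5 × 10 × 7 = 350
  C: 9 × 5 × 7 = 315
  D: 4 × 9 × 8 = 288
  E: 9 × 3 × 6 = 162
  F: 9 × 2 × 7 = 126
Sorted descending: 350, 315, 288, 162, 144, 126.
The second-highest RPN is 315 (C).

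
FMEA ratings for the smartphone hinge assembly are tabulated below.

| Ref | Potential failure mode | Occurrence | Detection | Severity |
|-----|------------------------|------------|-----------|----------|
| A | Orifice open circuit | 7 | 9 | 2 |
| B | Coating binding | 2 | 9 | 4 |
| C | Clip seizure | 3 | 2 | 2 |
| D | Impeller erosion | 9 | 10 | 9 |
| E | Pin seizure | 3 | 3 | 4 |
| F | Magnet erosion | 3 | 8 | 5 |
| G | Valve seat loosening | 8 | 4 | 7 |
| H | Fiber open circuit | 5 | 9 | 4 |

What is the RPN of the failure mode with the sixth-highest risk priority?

RPN = Severity × Occurrence × Detection:
  A: 2 × 7 × 9 = 126
  B: 4 × 2 × 9 = 72
  C: 2 × 3 × 2 = 12
  D: 9 × 9 × 10 = 810
  E: 4 × 3 × 3 = 36
  F: 5 × 3 × 8 = 120
  G: 7 × 8 × 4 = 224
  H: 4 × 5 × 9 = 180
Sorted descending: 810, 224, 180, 126, 120, 72, 36, 12.
The sixth-highest RPN is 72 (B).

72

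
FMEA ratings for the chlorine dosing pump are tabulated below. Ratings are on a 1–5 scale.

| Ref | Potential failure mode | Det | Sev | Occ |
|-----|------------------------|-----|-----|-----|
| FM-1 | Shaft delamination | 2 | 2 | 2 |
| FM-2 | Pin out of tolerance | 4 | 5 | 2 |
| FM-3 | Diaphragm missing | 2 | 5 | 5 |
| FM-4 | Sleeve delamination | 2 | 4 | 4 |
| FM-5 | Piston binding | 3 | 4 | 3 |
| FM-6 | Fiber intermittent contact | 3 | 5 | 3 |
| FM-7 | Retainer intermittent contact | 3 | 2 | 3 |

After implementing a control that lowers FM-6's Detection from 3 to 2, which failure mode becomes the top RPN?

FM-3

RPN = Severity × Occurrence × Detection:
  FM-1: 2 × 2 × 2 = 8
  FM-2: 5 × 2 × 4 = 40
  FM-3: 5 × 5 × 2 = 50
  FM-4: 4 × 4 × 2 = 32
  FM-5: 4 × 3 × 3 = 36
  FM-6: 5 × 3 × 3 = 45
  FM-7: 2 × 3 × 3 = 18
After action: FM-6 → 5 × 3 × 2 = 30.
Revised RPNs: FM-3=50, FM-2=40, FM-5=36, FM-4=32, FM-6=30, FM-7=18, FM-1=8.
Highest is now FM-3 (50).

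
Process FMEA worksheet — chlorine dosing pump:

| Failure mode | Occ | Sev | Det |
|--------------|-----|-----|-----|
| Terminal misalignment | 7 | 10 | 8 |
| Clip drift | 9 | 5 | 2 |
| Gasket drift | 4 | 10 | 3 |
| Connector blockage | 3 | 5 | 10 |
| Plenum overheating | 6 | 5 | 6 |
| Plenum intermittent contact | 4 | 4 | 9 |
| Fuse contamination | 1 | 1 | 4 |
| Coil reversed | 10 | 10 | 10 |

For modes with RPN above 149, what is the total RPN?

RPN = Severity × Occurrence × Detection:
  Terminal misalignment: 10 × 7 × 8 = 560
  Clip drift: 5 × 9 × 2 = 90
  Gasket drift: 10 × 4 × 3 = 120
  Connector blockage: 5 × 3 × 10 = 150
  Plenum overheating: 5 × 6 × 6 = 180
  Plenum intermittent contact: 4 × 4 × 9 = 144
  Fuse contamination: 1 × 1 × 4 = 4
  Coil reversed: 10 × 10 × 10 = 1000
RPN > 149: Terminal misalignment (560), Connector blockage (150), Plenum overheating (180), Coil reversed (1000).
Sum: 560 + 150 + 180 + 1000 = 1890.

1890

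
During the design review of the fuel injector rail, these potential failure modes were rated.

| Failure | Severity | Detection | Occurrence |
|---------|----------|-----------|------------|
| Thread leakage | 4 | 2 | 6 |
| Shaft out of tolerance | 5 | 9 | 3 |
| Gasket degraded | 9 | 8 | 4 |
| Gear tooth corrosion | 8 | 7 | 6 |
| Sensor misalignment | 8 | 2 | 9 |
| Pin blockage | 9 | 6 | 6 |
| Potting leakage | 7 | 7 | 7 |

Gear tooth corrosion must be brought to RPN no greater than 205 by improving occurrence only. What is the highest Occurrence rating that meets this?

Gear tooth corrosion: S=8, O=6, D=7 → current RPN = 336.
Fixed product = 56. Need 56 × O ≤ 205, so O ≤ 205/56 = 3.66.
Maximum integer Occurrence rating = 3 (gives RPN 168; O=4 would give 224 > 205).

3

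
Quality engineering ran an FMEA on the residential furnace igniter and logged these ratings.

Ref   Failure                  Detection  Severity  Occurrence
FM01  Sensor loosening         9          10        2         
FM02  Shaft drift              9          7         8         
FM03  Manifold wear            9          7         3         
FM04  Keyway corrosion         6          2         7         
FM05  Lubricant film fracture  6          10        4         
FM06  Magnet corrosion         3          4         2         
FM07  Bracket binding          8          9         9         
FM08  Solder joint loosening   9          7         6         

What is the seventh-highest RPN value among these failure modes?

RPN = Severity × Occurrence × Detection:
  FM01: 10 × 2 × 9 = 180
  FM02: 7 × 8 × 9 = 504
  FM03: 7 × 3 × 9 = 189
  FM04: 2 × 7 × 6 = 84
  FM05: 10 × 4 × 6 = 240
  FM06: 4 × 2 × 3 = 24
  FM07: 9 × 9 × 8 = 648
  FM08: 7 × 6 × 9 = 378
Sorted descending: 648, 504, 378, 240, 189, 180, 84, 24.
The seventh-highest RPN is 84 (FM04).

84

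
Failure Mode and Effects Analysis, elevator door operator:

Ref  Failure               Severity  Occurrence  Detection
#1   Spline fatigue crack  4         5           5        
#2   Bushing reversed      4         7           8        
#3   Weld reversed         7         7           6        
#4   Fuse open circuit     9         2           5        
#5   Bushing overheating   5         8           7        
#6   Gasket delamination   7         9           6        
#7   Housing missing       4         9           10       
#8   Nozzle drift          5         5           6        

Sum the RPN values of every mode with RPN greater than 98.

1786

RPN = Severity × Occurrence × Detection:
  #1: 4 × 5 × 5 = 100
  #2: 4 × 7 × 8 = 224
  #3: 7 × 7 × 6 = 294
  #4: 9 × 2 × 5 = 90
  #5: 5 × 8 × 7 = 280
  #6: 7 × 9 × 6 = 378
  #7: 4 × 9 × 10 = 360
  #8: 5 × 5 × 6 = 150
RPN > 98: #1 (100), #2 (224), #3 (294), #5 (280), #6 (378), #7 (360), #8 (150).
Sum: 100 + 224 + 294 + 280 + 378 + 360 + 150 = 1786.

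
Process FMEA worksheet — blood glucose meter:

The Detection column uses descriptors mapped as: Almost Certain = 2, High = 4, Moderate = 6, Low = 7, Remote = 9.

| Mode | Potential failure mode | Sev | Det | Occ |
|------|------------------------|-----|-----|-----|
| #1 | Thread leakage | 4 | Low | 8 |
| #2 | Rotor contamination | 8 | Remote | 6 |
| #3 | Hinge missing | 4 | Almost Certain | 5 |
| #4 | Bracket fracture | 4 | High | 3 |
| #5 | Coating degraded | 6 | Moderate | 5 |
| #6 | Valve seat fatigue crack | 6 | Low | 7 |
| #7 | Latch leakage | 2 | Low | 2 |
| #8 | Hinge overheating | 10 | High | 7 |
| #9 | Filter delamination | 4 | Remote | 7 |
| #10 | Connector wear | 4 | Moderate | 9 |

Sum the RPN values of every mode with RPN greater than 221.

RPN = Severity × Occurrence × Detection:
  #1: 4 × 8 × 7 = 224
  #2: 8 × 6 × 9 = 432
  #3: 4 × 5 × 2 = 40
  #4: 4 × 3 × 4 = 48
  #5: 6 × 5 × 6 = 180
  #6: 6 × 7 × 7 = 294
  #7: 2 × 2 × 7 = 28
  #8: 10 × 7 × 4 = 280
  #9: 4 × 7 × 9 = 252
  #10: 4 × 9 × 6 = 216
RPN > 221: #1 (224), #2 (432), #6 (294), #8 (280), #9 (252).
Sum: 224 + 432 + 294 + 280 + 252 = 1482.

1482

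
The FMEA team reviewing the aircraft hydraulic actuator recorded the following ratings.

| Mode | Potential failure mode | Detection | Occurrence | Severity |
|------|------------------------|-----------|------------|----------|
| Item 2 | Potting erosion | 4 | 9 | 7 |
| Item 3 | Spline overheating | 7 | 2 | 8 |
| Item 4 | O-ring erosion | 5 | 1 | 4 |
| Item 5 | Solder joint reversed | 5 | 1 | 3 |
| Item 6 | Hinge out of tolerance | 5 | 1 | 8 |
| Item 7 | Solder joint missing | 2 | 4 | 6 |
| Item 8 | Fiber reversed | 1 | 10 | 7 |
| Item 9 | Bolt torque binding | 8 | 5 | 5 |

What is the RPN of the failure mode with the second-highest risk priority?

RPN = Severity × Occurrence × Detection:
  Item 2: 7 × 9 × 4 = 252
  Item 3: 8 × 2 × 7 = 112
  Item 4: 4 × 1 × 5 = 20
  Item 5: 3 × 1 × 5 = 15
  Item 6: 8 × 1 × 5 = 40
  Item 7: 6 × 4 × 2 = 48
  Item 8: 7 × 10 × 1 = 70
  Item 9: 5 × 5 × 8 = 200
Sorted descending: 252, 200, 112, 70, 48, 40, 20, 15.
The second-highest RPN is 200 (Item 9).

200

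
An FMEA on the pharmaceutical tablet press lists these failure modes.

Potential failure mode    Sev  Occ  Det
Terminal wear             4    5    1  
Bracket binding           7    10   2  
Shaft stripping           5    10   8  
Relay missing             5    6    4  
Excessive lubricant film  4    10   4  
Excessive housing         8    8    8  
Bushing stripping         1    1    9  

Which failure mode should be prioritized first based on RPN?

Excessive housing

RPN = Severity × Occurrence × Detection:
  Terminal wear: 4 × 5 × 1 = 20
  Bracket binding: 7 × 10 × 2 = 140
  Shaft stripping: 5 × 10 × 8 = 400
  Relay missing: 5 × 6 × 4 = 120
  Excessive lubricant film: 4 × 10 × 4 = 160
  Excessive housing: 8 × 8 × 8 = 512
  Bushing stripping: 1 × 1 × 9 = 9
Highest RPN is 512 → Excessive housing.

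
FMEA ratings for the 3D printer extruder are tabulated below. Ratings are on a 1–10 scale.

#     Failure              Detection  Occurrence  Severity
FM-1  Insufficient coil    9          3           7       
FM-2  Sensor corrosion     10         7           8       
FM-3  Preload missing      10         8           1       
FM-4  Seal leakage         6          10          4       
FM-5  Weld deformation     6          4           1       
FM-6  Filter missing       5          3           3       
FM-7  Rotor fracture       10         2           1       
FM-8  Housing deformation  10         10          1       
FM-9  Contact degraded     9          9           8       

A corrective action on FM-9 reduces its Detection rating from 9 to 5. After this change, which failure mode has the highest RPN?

FM-2

RPN = Severity × Occurrence × Detection:
  FM-1: 7 × 3 × 9 = 189
  FM-2: 8 × 7 × 10 = 560
  FM-3: 1 × 8 × 10 = 80
  FM-4: 4 × 10 × 6 = 240
  FM-5: 1 × 4 × 6 = 24
  FM-6: 3 × 3 × 5 = 45
  FM-7: 1 × 2 × 10 = 20
  FM-8: 1 × 10 × 10 = 100
  FM-9: 8 × 9 × 9 = 648
After action: FM-9 → 8 × 9 × 5 = 360.
Revised RPNs: FM-2=560, FM-9=360, FM-4=240, FM-1=189, FM-8=100, FM-3=80, FM-6=45, FM-5=24, FM-7=20.
Highest is now FM-2 (560).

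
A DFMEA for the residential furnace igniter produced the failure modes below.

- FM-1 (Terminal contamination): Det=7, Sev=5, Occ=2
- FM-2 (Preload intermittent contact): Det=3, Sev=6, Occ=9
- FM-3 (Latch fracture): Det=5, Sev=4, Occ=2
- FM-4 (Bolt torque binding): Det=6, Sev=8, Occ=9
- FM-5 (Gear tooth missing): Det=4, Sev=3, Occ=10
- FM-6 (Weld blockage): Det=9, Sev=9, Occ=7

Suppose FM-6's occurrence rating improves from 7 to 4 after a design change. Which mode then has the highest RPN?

FM-4

RPN = Severity × Occurrence × Detection:
  FM-1: 5 × 2 × 7 = 70
  FM-2: 6 × 9 × 3 = 162
  FM-3: 4 × 2 × 5 = 40
  FM-4: 8 × 9 × 6 = 432
  FM-5: 3 × 10 × 4 = 120
  FM-6: 9 × 7 × 9 = 567
After action: FM-6 → 9 × 4 × 9 = 324.
Revised RPNs: FM-4=432, FM-6=324, FM-2=162, FM-5=120, FM-1=70, FM-3=40.
Highest is now FM-4 (432).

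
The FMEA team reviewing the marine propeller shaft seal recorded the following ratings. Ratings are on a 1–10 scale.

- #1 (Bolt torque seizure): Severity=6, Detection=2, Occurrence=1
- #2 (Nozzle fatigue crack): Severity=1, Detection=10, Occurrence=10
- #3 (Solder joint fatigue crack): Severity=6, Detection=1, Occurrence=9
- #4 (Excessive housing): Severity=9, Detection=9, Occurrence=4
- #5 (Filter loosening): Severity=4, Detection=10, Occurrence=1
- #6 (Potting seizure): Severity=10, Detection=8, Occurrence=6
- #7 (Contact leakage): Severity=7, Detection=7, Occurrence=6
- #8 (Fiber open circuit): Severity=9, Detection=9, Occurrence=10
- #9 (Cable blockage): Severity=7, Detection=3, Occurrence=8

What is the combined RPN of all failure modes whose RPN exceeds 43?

RPN = Severity × Occurrence × Detection:
  #1: 6 × 1 × 2 = 12
  #2: 1 × 10 × 10 = 100
  #3: 6 × 9 × 1 = 54
  #4: 9 × 4 × 9 = 324
  #5: 4 × 1 × 10 = 40
  #6: 10 × 6 × 8 = 480
  #7: 7 × 6 × 7 = 294
  #8: 9 × 10 × 9 = 810
  #9: 7 × 8 × 3 = 168
RPN > 43: #2 (100), #3 (54), #4 (324), #6 (480), #7 (294), #8 (810), #9 (168).
Sum: 100 + 54 + 324 + 480 + 294 + 810 + 168 = 2230.

2230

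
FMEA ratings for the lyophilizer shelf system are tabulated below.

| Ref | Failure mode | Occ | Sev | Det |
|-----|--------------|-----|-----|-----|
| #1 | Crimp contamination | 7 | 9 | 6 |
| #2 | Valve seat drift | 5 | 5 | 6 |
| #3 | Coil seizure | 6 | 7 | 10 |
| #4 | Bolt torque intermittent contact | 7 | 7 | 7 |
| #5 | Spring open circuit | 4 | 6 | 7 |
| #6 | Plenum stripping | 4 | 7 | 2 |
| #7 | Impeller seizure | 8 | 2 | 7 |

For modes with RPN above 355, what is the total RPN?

RPN = Severity × Occurrence × Detection:
  #1: 9 × 7 × 6 = 378
  #2: 5 × 5 × 6 = 150
  #3: 7 × 6 × 10 = 420
  #4: 7 × 7 × 7 = 343
  #5: 6 × 4 × 7 = 168
  #6: 7 × 4 × 2 = 56
  #7: 2 × 8 × 7 = 112
RPN > 355: #1 (378), #3 (420).
Sum: 378 + 420 = 798.

798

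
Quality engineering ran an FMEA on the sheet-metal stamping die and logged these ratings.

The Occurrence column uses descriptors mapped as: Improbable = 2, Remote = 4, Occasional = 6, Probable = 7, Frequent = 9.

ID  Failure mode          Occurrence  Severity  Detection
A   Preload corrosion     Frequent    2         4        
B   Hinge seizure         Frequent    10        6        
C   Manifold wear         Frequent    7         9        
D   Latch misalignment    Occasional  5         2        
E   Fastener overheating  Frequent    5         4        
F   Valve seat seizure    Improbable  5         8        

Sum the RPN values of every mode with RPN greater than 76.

RPN = Severity × Occurrence × Detection:
  A: 2 × 9 × 4 = 72
  B: 10 × 9 × 6 = 540
  C: 7 × 9 × 9 = 567
  D: 5 × 6 × 2 = 60
  E: 5 × 9 × 4 = 180
  F: 5 × 2 × 8 = 80
RPN > 76: B (540), C (567), E (180), F (80).
Sum: 540 + 567 + 180 + 80 = 1367.

1367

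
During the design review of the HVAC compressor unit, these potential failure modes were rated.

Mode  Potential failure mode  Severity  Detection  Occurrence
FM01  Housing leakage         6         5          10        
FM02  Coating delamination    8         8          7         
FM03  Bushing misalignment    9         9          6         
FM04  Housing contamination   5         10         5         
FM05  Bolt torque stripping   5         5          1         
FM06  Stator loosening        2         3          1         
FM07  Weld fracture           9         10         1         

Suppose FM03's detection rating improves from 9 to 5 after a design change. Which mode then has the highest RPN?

RPN = Severity × Occurrence × Detection:
  FM01: 6 × 10 × 5 = 300
  FM02: 8 × 7 × 8 = 448
  FM03: 9 × 6 × 9 = 486
  FM04: 5 × 5 × 10 = 250
  FM05: 5 × 1 × 5 = 25
  FM06: 2 × 1 × 3 = 6
  FM07: 9 × 1 × 10 = 90
After action: FM03 → 9 × 6 × 5 = 270.
Revised RPNs: FM02=448, FM01=300, FM03=270, FM04=250, FM07=90, FM05=25, FM06=6.
Highest is now FM02 (448).

FM02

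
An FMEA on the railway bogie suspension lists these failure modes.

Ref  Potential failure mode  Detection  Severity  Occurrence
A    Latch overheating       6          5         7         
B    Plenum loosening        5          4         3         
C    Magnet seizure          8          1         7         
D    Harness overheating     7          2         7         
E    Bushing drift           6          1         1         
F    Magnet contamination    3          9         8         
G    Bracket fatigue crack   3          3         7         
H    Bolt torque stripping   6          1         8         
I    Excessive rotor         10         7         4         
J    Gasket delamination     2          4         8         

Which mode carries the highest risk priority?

I

RPN = Severity × Occurrence × Detection:
  A: 5 × 7 × 6 = 210
  B: 4 × 3 × 5 = 60
  C: 1 × 7 × 8 = 56
  D: 2 × 7 × 7 = 98
  E: 1 × 1 × 6 = 6
  F: 9 × 8 × 3 = 216
  G: 3 × 7 × 3 = 63
  H: 1 × 8 × 6 = 48
  I: 7 × 4 × 10 = 280
  J: 4 × 8 × 2 = 64
Highest RPN is 280 → I.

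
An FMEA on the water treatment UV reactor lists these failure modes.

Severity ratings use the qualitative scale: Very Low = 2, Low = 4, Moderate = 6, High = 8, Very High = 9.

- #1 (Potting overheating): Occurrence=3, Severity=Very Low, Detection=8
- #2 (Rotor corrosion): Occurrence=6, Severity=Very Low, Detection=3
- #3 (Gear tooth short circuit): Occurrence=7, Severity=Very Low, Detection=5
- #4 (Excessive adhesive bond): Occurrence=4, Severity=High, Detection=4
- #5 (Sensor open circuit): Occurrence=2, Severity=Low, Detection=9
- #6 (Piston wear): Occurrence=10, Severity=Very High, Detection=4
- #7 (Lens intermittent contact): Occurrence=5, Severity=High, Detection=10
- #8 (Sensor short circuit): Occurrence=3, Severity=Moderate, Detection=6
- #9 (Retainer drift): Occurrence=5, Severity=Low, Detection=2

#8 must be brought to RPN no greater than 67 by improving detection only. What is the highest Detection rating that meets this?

3

#8: S=6, O=3, D=6 → current RPN = 108.
Fixed product = 18. Need 18 × D ≤ 67, so D ≤ 67/18 = 3.72.
Maximum integer Detection rating = 3 (gives RPN 54; D=4 would give 72 > 67).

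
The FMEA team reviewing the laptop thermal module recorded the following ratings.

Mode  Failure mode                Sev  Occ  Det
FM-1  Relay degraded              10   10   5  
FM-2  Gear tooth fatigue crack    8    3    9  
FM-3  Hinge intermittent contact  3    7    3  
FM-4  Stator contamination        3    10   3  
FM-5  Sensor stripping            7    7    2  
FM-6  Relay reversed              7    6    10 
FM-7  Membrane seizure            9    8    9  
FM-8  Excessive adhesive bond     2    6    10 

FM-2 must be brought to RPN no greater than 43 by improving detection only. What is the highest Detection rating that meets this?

FM-2: S=8, O=3, D=9 → current RPN = 216.
Fixed product = 24. Need 24 × D ≤ 43, so D ≤ 43/24 = 1.79.
Maximum integer Detection rating = 1 (gives RPN 24; D=2 would give 48 > 43).

1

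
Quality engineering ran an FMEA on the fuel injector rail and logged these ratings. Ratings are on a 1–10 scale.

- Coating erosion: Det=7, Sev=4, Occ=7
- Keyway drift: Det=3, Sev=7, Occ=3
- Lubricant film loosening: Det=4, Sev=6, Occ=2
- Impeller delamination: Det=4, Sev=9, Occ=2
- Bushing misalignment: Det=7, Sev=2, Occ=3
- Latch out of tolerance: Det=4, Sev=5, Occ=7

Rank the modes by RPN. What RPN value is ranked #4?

RPN = Severity × Occurrence × Detection:
  Coating erosion: 4 × 7 × 7 = 196
  Keyway drift: 7 × 3 × 3 = 63
  Lubricant film loosening: 6 × 2 × 4 = 48
  Impeller delamination: 9 × 2 × 4 = 72
  Bushing misalignment: 2 × 3 × 7 = 42
  Latch out of tolerance: 5 × 7 × 4 = 140
Sorted descending: 196, 140, 72, 63, 48, 42.
The fourth-highest RPN is 63 (Keyway drift).

63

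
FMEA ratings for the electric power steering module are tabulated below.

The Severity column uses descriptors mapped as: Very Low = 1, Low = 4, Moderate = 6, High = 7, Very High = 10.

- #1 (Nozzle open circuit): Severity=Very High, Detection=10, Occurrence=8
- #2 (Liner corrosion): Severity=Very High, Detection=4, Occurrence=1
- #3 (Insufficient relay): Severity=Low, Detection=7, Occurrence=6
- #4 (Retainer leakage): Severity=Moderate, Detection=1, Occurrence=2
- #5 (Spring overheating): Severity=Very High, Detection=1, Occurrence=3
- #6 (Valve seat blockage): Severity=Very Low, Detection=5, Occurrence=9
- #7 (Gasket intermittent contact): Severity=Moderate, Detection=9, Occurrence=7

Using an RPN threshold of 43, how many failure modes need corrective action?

RPN = Severity × Occurrence × Detection:
  #1: 10 × 8 × 10 = 800
  #2: 10 × 1 × 4 = 40
  #3: 4 × 6 × 7 = 168
  #4: 6 × 2 × 1 = 12
  #5: 10 × 3 × 1 = 30
  #6: 1 × 9 × 5 = 45
  #7: 6 × 7 × 9 = 378
Modes with RPN ≥ 43: #1 (800), #3 (168), #6 (45), #7 (378) → 4.

4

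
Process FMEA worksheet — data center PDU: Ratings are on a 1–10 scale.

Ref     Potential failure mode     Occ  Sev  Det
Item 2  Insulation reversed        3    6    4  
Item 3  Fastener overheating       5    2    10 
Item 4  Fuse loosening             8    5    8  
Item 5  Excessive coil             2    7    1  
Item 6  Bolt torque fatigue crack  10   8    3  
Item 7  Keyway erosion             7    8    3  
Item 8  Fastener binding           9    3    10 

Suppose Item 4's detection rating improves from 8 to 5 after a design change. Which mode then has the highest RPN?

Item 8

RPN = Severity × Occurrence × Detection:
  Item 2: 6 × 3 × 4 = 72
  Item 3: 2 × 5 × 10 = 100
  Item 4: 5 × 8 × 8 = 320
  Item 5: 7 × 2 × 1 = 14
  Item 6: 8 × 10 × 3 = 240
  Item 7: 8 × 7 × 3 = 168
  Item 8: 3 × 9 × 10 = 270
After action: Item 4 → 5 × 8 × 5 = 200.
Revised RPNs: Item 8=270, Item 6=240, Item 4=200, Item 7=168, Item 3=100, Item 2=72, Item 5=14.
Highest is now Item 8 (270).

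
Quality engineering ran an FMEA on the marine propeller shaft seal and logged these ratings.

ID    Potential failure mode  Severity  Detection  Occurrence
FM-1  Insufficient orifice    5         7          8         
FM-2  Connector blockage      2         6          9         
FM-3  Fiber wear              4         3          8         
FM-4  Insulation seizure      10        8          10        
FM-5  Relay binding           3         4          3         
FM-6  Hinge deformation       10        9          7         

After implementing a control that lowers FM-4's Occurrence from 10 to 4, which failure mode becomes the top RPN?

RPN = Severity × Occurrence × Detection:
  FM-1: 5 × 8 × 7 = 280
  FM-2: 2 × 9 × 6 = 108
  FM-3: 4 × 8 × 3 = 96
  FM-4: 10 × 10 × 8 = 800
  FM-5: 3 × 3 × 4 = 36
  FM-6: 10 × 7 × 9 = 630
After action: FM-4 → 10 × 4 × 8 = 320.
Revised RPNs: FM-6=630, FM-4=320, FM-1=280, FM-2=108, FM-3=96, FM-5=36.
Highest is now FM-6 (630).

FM-6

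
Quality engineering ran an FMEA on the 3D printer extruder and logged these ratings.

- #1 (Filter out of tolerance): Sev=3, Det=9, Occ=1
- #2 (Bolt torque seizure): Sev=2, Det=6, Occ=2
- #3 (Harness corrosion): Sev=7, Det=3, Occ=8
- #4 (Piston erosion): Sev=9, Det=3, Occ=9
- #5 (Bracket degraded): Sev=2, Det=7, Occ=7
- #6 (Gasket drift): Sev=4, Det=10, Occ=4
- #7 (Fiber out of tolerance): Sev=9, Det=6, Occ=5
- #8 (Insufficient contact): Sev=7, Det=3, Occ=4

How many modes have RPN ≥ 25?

RPN = Severity × Occurrence × Detection:
  #1: 3 × 1 × 9 = 27
  #2: 2 × 2 × 6 = 24
  #3: 7 × 8 × 3 = 168
  #4: 9 × 9 × 3 = 243
  #5: 2 × 7 × 7 = 98
  #6: 4 × 4 × 10 = 160
  #7: 9 × 5 × 6 = 270
  #8: 7 × 4 × 3 = 84
Modes with RPN ≥ 25: #1 (27), #3 (168), #4 (243), #5 (98), #6 (160), #7 (270), #8 (84) → 7.

7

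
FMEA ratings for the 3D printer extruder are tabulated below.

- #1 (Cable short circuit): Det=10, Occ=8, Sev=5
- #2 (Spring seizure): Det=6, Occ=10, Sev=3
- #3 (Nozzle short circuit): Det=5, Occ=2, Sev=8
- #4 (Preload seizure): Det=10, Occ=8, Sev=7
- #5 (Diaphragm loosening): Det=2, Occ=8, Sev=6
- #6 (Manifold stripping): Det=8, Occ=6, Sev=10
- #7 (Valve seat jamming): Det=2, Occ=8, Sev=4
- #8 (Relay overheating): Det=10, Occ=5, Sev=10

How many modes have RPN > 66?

7

RPN = Severity × Occurrence × Detection:
  #1: 5 × 8 × 10 = 400
  #2: 3 × 10 × 6 = 180
  #3: 8 × 2 × 5 = 80
  #4: 7 × 8 × 10 = 560
  #5: 6 × 8 × 2 = 96
  #6: 10 × 6 × 8 = 480
  #7: 4 × 8 × 2 = 64
  #8: 10 × 5 × 10 = 500
Modes with RPN > 66: #1 (400), #2 (180), #3 (80), #4 (560), #5 (96), #6 (480), #8 (500) → 7.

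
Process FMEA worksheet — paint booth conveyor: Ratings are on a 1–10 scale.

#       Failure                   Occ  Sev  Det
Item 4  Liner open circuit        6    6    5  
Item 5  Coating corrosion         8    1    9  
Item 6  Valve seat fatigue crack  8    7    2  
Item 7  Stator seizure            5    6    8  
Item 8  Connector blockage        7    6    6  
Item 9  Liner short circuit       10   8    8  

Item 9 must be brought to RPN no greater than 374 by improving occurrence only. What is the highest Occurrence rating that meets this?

Item 9: S=8, O=10, D=8 → current RPN = 640.
Fixed product = 64. Need 64 × O ≤ 374, so O ≤ 374/64 = 5.84.
Maximum integer Occurrence rating = 5 (gives RPN 320; O=6 would give 384 > 374).

5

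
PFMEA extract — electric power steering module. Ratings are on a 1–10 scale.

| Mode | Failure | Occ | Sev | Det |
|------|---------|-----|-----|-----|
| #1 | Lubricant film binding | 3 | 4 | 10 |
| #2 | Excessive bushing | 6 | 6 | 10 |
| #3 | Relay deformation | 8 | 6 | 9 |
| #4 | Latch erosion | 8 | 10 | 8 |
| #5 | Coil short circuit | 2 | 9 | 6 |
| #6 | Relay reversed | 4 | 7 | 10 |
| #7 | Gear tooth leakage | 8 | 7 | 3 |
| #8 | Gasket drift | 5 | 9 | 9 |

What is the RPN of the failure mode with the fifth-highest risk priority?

280

RPN = Severity × Occurrence × Detection:
  #1: 4 × 3 × 10 = 120
  #2: 6 × 6 × 10 = 360
  #3: 6 × 8 × 9 = 432
  #4: 10 × 8 × 8 = 640
  #5: 9 × 2 × 6 = 108
  #6: 7 × 4 × 10 = 280
  #7: 7 × 8 × 3 = 168
  #8: 9 × 5 × 9 = 405
Sorted descending: 640, 432, 405, 360, 280, 168, 120, 108.
The fifth-highest RPN is 280 (#6).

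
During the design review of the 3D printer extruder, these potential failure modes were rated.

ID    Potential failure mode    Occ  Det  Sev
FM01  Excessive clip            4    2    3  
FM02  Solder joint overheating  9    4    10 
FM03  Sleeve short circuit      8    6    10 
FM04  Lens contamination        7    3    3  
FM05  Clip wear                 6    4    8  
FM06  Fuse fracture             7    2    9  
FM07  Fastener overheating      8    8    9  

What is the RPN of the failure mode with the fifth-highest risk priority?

RPN = Severity × Occurrence × Detection:
  FM01: 3 × 4 × 2 = 24
  FM02: 10 × 9 × 4 = 360
  FM03: 10 × 8 × 6 = 480
  FM04: 3 × 7 × 3 = 63
  FM05: 8 × 6 × 4 = 192
  FM06: 9 × 7 × 2 = 126
  FM07: 9 × 8 × 8 = 576
Sorted descending: 576, 480, 360, 192, 126, 63, 24.
The fifth-highest RPN is 126 (FM06).

126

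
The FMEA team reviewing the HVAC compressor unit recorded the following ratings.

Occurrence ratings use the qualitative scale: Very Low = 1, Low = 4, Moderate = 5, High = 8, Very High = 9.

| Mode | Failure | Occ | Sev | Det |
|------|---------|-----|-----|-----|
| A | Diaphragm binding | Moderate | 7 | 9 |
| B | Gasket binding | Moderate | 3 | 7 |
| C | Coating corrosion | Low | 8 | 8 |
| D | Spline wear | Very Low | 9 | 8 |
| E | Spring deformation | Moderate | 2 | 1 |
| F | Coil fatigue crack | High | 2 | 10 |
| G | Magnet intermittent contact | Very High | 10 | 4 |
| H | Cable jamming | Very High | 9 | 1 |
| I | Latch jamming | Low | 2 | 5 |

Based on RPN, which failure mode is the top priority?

G

RPN = Severity × Occurrence × Detection:
  A: 7 × 5 × 9 = 315
  B: 3 × 5 × 7 = 105
  C: 8 × 4 × 8 = 256
  D: 9 × 1 × 8 = 72
  E: 2 × 5 × 1 = 10
  F: 2 × 8 × 10 = 160
  G: 10 × 9 × 4 = 360
  H: 9 × 9 × 1 = 81
  I: 2 × 4 × 5 = 40
Highest RPN is 360 → G.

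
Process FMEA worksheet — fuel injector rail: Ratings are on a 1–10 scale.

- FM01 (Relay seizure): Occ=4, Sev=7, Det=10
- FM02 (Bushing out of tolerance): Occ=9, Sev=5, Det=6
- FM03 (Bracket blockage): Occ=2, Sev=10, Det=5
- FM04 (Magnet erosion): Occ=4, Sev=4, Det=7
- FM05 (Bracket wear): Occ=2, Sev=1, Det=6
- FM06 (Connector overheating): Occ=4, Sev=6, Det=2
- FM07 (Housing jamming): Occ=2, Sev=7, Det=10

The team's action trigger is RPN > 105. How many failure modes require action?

4

RPN = Severity × Occurrence × Detection:
  FM01: 7 × 4 × 10 = 280
  FM02: 5 × 9 × 6 = 270
  FM03: 10 × 2 × 5 = 100
  FM04: 4 × 4 × 7 = 112
  FM05: 1 × 2 × 6 = 12
  FM06: 6 × 4 × 2 = 48
  FM07: 7 × 2 × 10 = 140
Modes with RPN > 105: FM01 (280), FM02 (270), FM04 (112), FM07 (140) → 4.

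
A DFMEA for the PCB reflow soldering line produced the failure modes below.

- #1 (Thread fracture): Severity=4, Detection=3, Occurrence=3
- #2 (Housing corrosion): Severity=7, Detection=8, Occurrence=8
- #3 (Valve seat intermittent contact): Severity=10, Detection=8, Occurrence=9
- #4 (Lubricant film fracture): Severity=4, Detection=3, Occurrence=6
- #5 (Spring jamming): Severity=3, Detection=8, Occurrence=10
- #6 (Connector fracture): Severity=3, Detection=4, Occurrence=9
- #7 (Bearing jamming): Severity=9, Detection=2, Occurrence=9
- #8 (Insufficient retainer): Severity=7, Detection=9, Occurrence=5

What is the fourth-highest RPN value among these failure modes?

240

RPN = Severity × Occurrence × Detection:
  #1: 4 × 3 × 3 = 36
  #2: 7 × 8 × 8 = 448
  #3: 10 × 9 × 8 = 720
  #4: 4 × 6 × 3 = 72
  #5: 3 × 10 × 8 = 240
  #6: 3 × 9 × 4 = 108
  #7: 9 × 9 × 2 = 162
  #8: 7 × 5 × 9 = 315
Sorted descending: 720, 448, 315, 240, 162, 108, 72, 36.
The fourth-highest RPN is 240 (#5).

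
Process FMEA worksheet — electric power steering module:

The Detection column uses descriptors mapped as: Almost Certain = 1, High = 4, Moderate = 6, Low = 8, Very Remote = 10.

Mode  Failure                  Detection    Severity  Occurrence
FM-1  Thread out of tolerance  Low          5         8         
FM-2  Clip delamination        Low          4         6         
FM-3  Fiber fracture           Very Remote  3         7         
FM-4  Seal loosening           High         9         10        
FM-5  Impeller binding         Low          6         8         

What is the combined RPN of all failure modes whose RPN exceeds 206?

RPN = Severity × Occurrence × Detection:
  FM-1: 5 × 8 × 8 = 320
  FM-2: 4 × 6 × 8 = 192
  FM-3: 3 × 7 × 10 = 210
  FM-4: 9 × 10 × 4 = 360
  FM-5: 6 × 8 × 8 = 384
RPN > 206: FM-1 (320), FM-3 (210), FM-4 (360), FM-5 (384).
Sum: 320 + 210 + 360 + 384 = 1274.

1274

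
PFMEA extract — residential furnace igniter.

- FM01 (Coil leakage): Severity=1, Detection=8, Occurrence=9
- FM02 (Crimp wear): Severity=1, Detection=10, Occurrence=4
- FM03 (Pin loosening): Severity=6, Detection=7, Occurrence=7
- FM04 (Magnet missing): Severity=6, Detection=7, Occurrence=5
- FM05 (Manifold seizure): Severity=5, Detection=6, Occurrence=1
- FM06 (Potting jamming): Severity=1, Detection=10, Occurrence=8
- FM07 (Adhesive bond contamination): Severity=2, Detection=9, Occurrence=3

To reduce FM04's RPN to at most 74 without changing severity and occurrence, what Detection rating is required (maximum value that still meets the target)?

2

FM04: S=6, O=5, D=7 → current RPN = 210.
Fixed product = 30. Need 30 × D ≤ 74, so D ≤ 74/30 = 2.47.
Maximum integer Detection rating = 2 (gives RPN 60; D=3 would give 90 > 74).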